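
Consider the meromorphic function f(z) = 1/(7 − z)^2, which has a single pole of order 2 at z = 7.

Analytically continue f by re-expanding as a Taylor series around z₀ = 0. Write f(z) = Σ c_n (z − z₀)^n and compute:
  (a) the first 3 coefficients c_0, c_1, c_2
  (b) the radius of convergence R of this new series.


Let w = z − z₀, so z = z₀ + w.
Then 7 − z = 7 − (z₀ + w) = (7 − z₀) − w = 7 − w.
f(z) = 1/(7 − w)^2 = (1/(7)^2) · (1 − w/(7))^{−2}.
By the binomial series (1−u)^{−2} = Σ_{n≥0} C(n+1, 1) u^n for |u|<1, with u = w/(7):
  c_n = C(n+1, 1) / (7)^(n+2).
  c_0 = 1/(7)^2 = 1/49.
  c_1 = 2/(7)^3 = 2/343.
  c_2 = 3/(7)^4 = 3/2401.
The series is valid for |w/d| < 1, i.e. |z − z₀| < |d|.
Radius of convergence: R = |7 − z₀| = |7| = 7 (distance from z₀ to the singularity z = 7).

c_0 = 1/49, c_1 = 2/343, c_2 = 3/2401; R = 7.


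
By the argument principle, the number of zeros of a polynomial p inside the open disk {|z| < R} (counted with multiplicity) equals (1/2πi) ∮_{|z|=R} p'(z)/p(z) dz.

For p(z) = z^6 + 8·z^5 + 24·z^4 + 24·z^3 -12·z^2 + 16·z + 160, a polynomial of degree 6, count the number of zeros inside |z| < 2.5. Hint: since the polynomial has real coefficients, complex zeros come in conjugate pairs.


The zeros of p are: (-2 + 2i), (-2 - 2i), (-3 + 1i), (-3 - 1i), (1 + 1i), (1 - 1i).
Their magnitudes are: 2.828, 2.828, 3.162, 3.162, 1.414, 1.414.
Zeros with |z| < R = 2.5: (1 + 1i), (1 - 1i).
Count = 2.
By the argument principle, (1/2πi) ∮_{|z|=R} p'(z)/p(z) dz equals exactly this count.

Number of zeros inside |z| < 2.5: 2.


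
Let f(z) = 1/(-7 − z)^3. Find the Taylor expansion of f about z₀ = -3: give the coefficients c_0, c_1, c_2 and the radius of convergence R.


Let w = z − z₀, so z = z₀ + w.
Then -7 − z = -7 − (z₀ + w) = (-7 − z₀) − w = -4 − w.
f(z) = 1/(-4 − w)^3 = (1/(-4)^3) · (1 − w/(-4))^{−3}.
By the binomial series (1−u)^{−3} = Σ_{n≥0} C(n+2, 2) u^n for |u|<1, with u = w/(-4):
  c_n = C(n+2, 2) / (-4)^(n+3).
  c_0 = 1/(-4)^3 = -1/64.
  c_1 = 3/(-4)^4 = 3/256.
  c_2 = 6/(-4)^5 = -3/512.
The series is valid for |w/d| < 1, i.e. |z − z₀| < |d|.
Radius of convergence: R = |-7 − z₀| = |-4| = 4 (distance from z₀ to the singularity z = -7).

c_0 = -1/64, c_1 = 3/256, c_2 = -3/512; R = 4.


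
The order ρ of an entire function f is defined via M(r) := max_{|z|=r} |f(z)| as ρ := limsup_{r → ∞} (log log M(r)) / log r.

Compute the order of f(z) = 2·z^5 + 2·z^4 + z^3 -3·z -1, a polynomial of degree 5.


|f(z)| ≤ Σ|c_k|·r^k = O(r^5) as r → ∞. Polynomial growth is O(e^{r^ε}) for every ε > 0 (since r^5/e^{r^ε} → 0), so ρ ≤ ε for all ε > 0, i.e. ρ = 0. Every nonconstant polynomial has order 0.
Therefore ρ = 0.

Order ρ = 0.


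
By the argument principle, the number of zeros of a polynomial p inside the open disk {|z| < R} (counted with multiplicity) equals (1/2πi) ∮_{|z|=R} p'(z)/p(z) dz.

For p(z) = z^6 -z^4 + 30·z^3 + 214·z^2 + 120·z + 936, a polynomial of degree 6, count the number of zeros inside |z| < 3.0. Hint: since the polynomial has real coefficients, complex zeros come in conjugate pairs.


The zeros of p are: (3 + 3i), (3 - 3i), (-3 + 2i), (-3 - 2i), (0 + 2i), (0 - 2i).
Their magnitudes are: 4.243, 4.243, 3.606, 3.606, 2, 2.
Zeros with |z| < R = 3.0: (0 + 2i), (0 - 2i).
Count = 2.
By the argument principle, (1/2πi) ∮_{|z|=R} p'(z)/p(z) dz equals exactly this count.

Number of zeros inside |z| < 3.0: 2.


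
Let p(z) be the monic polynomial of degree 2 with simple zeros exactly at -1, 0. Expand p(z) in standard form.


The polynomial is p(z) = ∏_{α ∈ S} (z − α), where S = {-1, 0}.
Expanding the product yields: p(z) = z^2 + z.
The resulting polynomial has degree 2 and real coefficients as required.

p(z) = z^2 + z.


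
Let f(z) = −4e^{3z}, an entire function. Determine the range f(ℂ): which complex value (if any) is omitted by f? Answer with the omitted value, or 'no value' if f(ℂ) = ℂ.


Little Picard bounds the complement of f(ℂ) to at most one point.
e^{3z} is never zero on ℂ, so -4·e^{3z} takes every value in ℂ ∖ {0}. Adding 0 shifts the range to ℂ ∖ {0}. Thus f omits exactly the value 0.

Omitted value: 0.


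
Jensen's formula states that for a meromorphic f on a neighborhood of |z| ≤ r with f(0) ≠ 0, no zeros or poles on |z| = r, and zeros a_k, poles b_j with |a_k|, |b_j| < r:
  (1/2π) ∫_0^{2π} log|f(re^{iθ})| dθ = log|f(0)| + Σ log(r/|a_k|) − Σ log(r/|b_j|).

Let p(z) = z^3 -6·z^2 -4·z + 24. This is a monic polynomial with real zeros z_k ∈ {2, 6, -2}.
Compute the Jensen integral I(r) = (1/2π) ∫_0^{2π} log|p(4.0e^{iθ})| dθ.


Zeros: -2, 2, 6; r = 4.0.
Inside |z| < r: -2, 2. Outside (|z| ≥ r): 6.
p(0) = 24, so log|p(0)| = log(24) = 3.1781.
Apply Jensen: I(r) = log|p(0)| + Σ_k log(r/|z_k|), summed over zeros inside |z| < r.
  log(r/|z_k|) for z_k = 2: log(4.0/2) = 0.6931
  log(r/|z_k|) for z_k = -2: log(4.0/2) = 0.6931
  Outside zeros (6) contribute nothing to the Jensen sum.
Sum over inside zeros: 1.3863.
I(r) = log|p(0)| + (inside sum) = 3.1781 + 1.3863 = 4.5643.
Note: since some zeros are outside |z| ≤ r, the simplified n·log(r) form does NOT apply — only the inside zeros contribute.

I(r) ≈ 4.5643.


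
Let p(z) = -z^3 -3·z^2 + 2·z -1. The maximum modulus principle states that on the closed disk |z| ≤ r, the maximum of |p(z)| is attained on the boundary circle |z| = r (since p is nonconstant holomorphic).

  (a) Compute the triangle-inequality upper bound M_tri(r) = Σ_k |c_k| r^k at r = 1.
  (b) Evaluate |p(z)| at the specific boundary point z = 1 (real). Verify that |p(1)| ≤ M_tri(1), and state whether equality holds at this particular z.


Coefficients: c_0 = -1, c_1 = 2, c_2 = -3, c_3 = -1. Radius r = 1.
Part (a). Triangle bound: M_tri(r) = Σ_k |c_k| r^k
  = |-1|·1^0 + |2|·1^1 + |-3|·1^2 + |-1|·1^3
  = 1 + 2 + 3 + 1 = 7.
This bounds M(r) := max_{|z|=r} |p(z)| from above; equality holds iff all terms c_k z^k can be made to align in phase at a single z on |z|=r.
Part (b). At z = 1 (real, on the circle |z| = r):
  p(1) = (-1)·1^0 + (2)·1^1 + (-3)·1^2 + (-1)·1^3 = -3.
  |p(1)| = 3.
Check: |p(1)| = 3 ≤ 7 = M_tri(1). ✓ Equality does not hold at z = 1 (the coefficients have mixed signs, so the terms do not all align in phase there).

M_tri(1) = 7; |p(1)| = 3; equality at z=1: no.


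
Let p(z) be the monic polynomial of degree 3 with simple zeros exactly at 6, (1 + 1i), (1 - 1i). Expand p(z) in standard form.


The polynomial is p(z) = ∏_{α ∈ S} (z − α), where S = {6, (1 + 1i), (1 - 1i)}.
Expanding the product yields: p(z) = z^3 -8·z^2 + 14·z -12.
Note conjugate pairs combine to real quadratics: (z − (1+1i))(z − (1−1i)) = z² − 2z + 2.
The resulting polynomial has degree 3 and real coefficients as required.

p(z) = z^3 -8·z^2 + 14·z -12.


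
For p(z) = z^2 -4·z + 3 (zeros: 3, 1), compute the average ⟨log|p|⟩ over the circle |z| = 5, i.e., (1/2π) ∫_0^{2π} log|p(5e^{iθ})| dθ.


Zeros: 1, 3; r = 5.
Inside |z| < r: 1, 3. Outside (|z| ≥ r): ∅.
p(0) = 3, so log|p(0)| = log(3) = 1.0986.
Apply Jensen: I(r) = log|p(0)| + Σ_k log(r/|z_k|), summed over zeros inside |z| < r.
  log(r/|z_k|) for z_k = 3: log(5/3) = 0.5108
  log(r/|z_k|) for z_k = 1: log(5/1) = 1.6094
Sum over inside zeros: 2.1203.
I(r) = log|p(0)| + (inside sum) = 1.0986 + 2.1203 = 3.2189.
Closed form (all zeros inside, monic): I(r) = n·log(r) = 2·log(5) = 3.2189. ✓

I(r) ≈ 3.2189.


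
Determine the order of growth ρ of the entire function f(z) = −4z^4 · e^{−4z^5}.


M(r) = max_{|z|=r} |-4|·|z|^4·|e^{−4z^5}| = 4·r^4 · e^{4r^5} (the factors attain their maxima compatibly on |z|=r). Then log M(r) = log 4 + 4·log r + 4r^5, dominated by the last term, so log log M(r) ~ 5·log r. The polynomial factor -4z^4 contributes only a log r term and does not affect the order. ρ = 5.
Therefore ρ = 5.

Order ρ = 5.


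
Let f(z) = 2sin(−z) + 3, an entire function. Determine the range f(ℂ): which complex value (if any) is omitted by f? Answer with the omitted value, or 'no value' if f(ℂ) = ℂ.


Little Picard bounds the complement of f(ℂ) to at most one point.
sin is entire and surjective onto ℂ: for every w ∈ ℂ, sin(ζ) = w has a solution ζ ∈ ℂ (e.g., via the complex inverse arcsin). With ζ = −z this gives z = ζ/(-1). Then 2·sin(−z) takes every value in 2·ℂ = ℂ, and adding 3 is a bijection of ℂ. So f is surjective and omits no value. (Note: only on the real line is sin bounded by [−1, 1].)

Omitted value: no value.


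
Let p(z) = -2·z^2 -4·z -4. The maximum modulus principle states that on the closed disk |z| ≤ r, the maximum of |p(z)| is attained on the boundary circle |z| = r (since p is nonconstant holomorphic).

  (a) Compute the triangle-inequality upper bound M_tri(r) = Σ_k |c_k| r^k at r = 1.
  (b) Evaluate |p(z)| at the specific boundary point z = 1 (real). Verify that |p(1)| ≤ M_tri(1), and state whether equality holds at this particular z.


Coefficients: c_0 = -4, c_1 = -4, c_2 = -2. Radius r = 1.
Part (a). Triangle bound: M_tri(r) = Σ_k |c_k| r^k
  = |-4|·1^0 + |-4|·1^1 + |-2|·1^2
  = 4 + 4 + 2 = 10.
This bounds M(r) := max_{|z|=r} |p(z)| from above; equality holds iff all terms c_k z^k can be made to align in phase at a single z on |z|=r.
Part (b). At z = 1 (real, on the circle |z| = r):
  p(1) = (-4)·1^0 + (-4)·1^1 + (-2)·1^2 = -10.
  |p(1)| = 10.
Since all nonzero coefficients share the same sign, |p(1)| = 10 = M_tri(1); the triangle bound is attained at z = 1, so in fact M(r) = 10.

M_tri(1) = 10; |p(1)| = 10; equality at z=1: yes.


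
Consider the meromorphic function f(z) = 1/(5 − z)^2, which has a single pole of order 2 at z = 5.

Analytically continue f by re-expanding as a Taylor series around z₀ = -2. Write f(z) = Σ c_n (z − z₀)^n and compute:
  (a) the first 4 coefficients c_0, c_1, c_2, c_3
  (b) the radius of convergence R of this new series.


Let w = z − z₀, so z = z₀ + w.
Then 5 − z = 5 − (z₀ + w) = (5 − z₀) − w = 7 − w.
f(z) = 1/(7 − w)^2 = (1/(7)^2) · (1 − w/(7))^{−2}.
By the binomial series (1−u)^{−2} = Σ_{n≥0} C(n+1, 1) u^n for |u|<1, with u = w/(7):
  c_n = C(n+1, 1) / (7)^(n+2).
  c_0 = 1/(7)^2 = 1/49.
  c_1 = 2/(7)^3 = 2/343.
  c_2 = 3/(7)^4 = 3/2401.
  c_3 = 4/(7)^5 = 4/16807.
The series is valid for |w/d| < 1, i.e. |z − z₀| < |d|.
Radius of convergence: R = |5 − z₀| = |7| = 7 (distance from z₀ to the singularity z = 5).

c_0 = 1/49, c_1 = 2/343, c_2 = 3/2401, c_3 = 4/16807; R = 7.


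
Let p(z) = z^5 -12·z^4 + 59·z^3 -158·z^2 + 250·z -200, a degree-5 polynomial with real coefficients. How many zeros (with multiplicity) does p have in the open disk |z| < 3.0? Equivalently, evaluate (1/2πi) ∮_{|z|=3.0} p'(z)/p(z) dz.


The zeros of p are: (1 + 2i), (1 - 2i), (3 + 1i), (3 - 1i), 4.
Their magnitudes are: 2.236, 2.236, 3.162, 3.162, 4.
Zeros with |z| < R = 3.0: (1 + 2i), (1 - 2i).
Count = 2.
By the argument principle, (1/2πi) ∮_{|z|=R} p'(z)/p(z) dz equals exactly this count.

Number of zeros inside |z| < 3.0: 2.


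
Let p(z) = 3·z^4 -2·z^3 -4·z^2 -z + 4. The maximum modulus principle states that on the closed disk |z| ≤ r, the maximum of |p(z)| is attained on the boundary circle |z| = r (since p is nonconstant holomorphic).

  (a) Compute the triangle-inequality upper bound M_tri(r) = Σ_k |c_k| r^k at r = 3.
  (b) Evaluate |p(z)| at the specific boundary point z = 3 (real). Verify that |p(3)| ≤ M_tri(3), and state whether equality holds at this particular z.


Coefficients: c_0 = 4, c_1 = -1, c_2 = -4, c_3 = -2, c_4 = 3. Radius r = 3.
Part (a). Triangle bound: M_tri(r) = Σ_k |c_k| r^k
  = |4|·3^0 + |-1|·3^1 + |-4|·3^2 + |-2|·3^3 + |3|·3^4
  = 4 + 3 + 36 + 54 + 243 = 340.
This bounds M(r) := max_{|z|=r} |p(z)| from above; equality holds iff all terms c_k z^k can be made to align in phase at a single z on |z|=r.
Part (b). At z = 3 (real, on the circle |z| = r):
  p(3) = (4)·3^0 + (-1)·3^1 + (-4)·3^2 + (-2)·3^3 + (3)·3^4 = 154.
  |p(3)| = 154.
Check: |p(3)| = 154 ≤ 340 = M_tri(3). ✓ Equality does not hold at z = 3 (the coefficients have mixed signs, so the terms do not all align in phase there).

M_tri(3) = 340; |p(3)| = 154; equality at z=3: no.


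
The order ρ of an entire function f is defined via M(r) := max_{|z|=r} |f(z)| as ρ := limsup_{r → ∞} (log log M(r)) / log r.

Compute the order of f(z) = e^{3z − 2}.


|e^{3z − 2}| = e^{Re(3·z) + -2} ≤ e^{3|z|^1 + -2} = e^{3r^1 + -2} on |z| = r, so ρ ≤ 1. Choosing z on |z|=r so that 3·z is real positive (always possible by picking arg z appropriately) gives |f(z)| = e^{3r^1 + -2}, matching the bound. The additive constant -2 does not affect log log M(r) ~ 1·log r. Hence ρ = 1.
Therefore ρ = 1.

Order ρ = 1.


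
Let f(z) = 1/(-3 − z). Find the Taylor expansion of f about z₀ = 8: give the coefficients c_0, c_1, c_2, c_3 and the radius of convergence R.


Let w = z − z₀, so z = z₀ + w.
Then -3 − z = -3 − (z₀ + w) = (-3 − z₀) − w = -11 − w.
f(z) = 1/(-11 − w) = (1/(-11)) · 1/(1 − w/(-11)) = Σ_{n≥0} w^n / (-11)^(n+1).
So c_n = 1/(-11)^(n+1):
  c_0 = 1/(-11)^1 = -1/11.
  c_1 = 1/(-11)^2 = 1/121.
  c_2 = 1/(-11)^3 = -1/1331.
  c_3 = 1/(-11)^4 = 1/14641.
The series is valid for |w/d| < 1, i.e. |z − z₀| < |d|.
Radius of convergence: R = |-3 − z₀| = |-11| = 11 (distance from z₀ to the singularity z = -3).

c_0 = -1/11, c_1 = 1/121, c_2 = -1/1331, c_3 = 1/14641; R = 11.


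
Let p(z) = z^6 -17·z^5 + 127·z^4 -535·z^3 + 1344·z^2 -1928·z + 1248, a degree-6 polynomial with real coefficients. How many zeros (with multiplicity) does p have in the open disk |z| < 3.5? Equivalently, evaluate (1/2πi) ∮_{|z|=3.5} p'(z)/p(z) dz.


The zeros of p are: 4, (3 + 2i), (3 - 2i), 3, (2 + 2i), (2 - 2i).
Their magnitudes are: 4, 3.606, 3.606, 3, 2.828, 2.828.
Zeros with |z| < R = 3.5: 3, (2 + 2i), (2 - 2i).
Count = 3.
By the argument principle, (1/2πi) ∮_{|z|=R} p'(z)/p(z) dz equals exactly this count.

Number of zeros inside |z| < 3.5: 3.


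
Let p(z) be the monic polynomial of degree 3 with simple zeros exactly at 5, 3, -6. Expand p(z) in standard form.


The polynomial is p(z) = ∏_{α ∈ S} (z − α), where S = {5, 3, -6}.
Expanding the product yields: p(z) = z^3 -2·z^2 -33·z + 90.
The resulting polynomial has degree 3 and real coefficients as required.

p(z) = z^3 -2·z^2 -33·z + 90.


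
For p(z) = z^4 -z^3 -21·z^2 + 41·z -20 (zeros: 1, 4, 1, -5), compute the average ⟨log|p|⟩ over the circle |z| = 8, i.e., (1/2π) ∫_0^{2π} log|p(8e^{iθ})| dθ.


Zeros: -5, 1, 1, 4; r = 8.
Inside |z| < r: -5, 1, 1, 4. Outside (|z| ≥ r): ∅.
p(0) = -20, so log|p(0)| = log(20) = 2.9957.
Apply Jensen: I(r) = log|p(0)| + Σ_k log(r/|z_k|), summed over zeros inside |z| < r.
  log(r/|z_k|) for z_k = 1: log(8/1) = 2.0794
  log(r/|z_k|) for z_k = 4: log(8/4) = 0.6931
  log(r/|z_k|) for z_k = 1: log(8/1) = 2.0794
  log(r/|z_k|) for z_k = -5: log(8/5) = 0.4700
Sum over inside zeros: 5.3220.
I(r) = log|p(0)| + (inside sum) = 2.9957 + 5.3220 = 8.3178.
Closed form (all zeros inside, monic): I(r) = n·log(r) = 4·log(8) = 8.3178. ✓

I(r) ≈ 8.3178.


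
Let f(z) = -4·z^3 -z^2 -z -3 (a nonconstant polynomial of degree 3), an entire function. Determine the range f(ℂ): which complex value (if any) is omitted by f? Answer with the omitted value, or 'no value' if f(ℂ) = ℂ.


Little Picard bounds the complement of f(ℂ) to at most one point.
For every w ∈ ℂ, the equation p(z) − w = 0 is a nonconstant polynomial in z and hence has at least one root by the fundamental theorem of algebra. So p is surjective onto ℂ, omitting no value.

Omitted value: no value.


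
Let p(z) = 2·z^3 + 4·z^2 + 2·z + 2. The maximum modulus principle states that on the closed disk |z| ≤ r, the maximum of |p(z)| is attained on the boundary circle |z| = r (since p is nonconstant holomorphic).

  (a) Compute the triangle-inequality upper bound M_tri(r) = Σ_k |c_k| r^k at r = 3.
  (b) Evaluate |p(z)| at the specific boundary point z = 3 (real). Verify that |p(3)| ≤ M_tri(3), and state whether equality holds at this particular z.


Coefficients: c_0 = 2, c_1 = 2, c_2 = 4, c_3 = 2. Radius r = 3.
Part (a). Triangle bound: M_tri(r) = Σ_k |c_k| r^k
  = |2|·3^0 + |2|·3^1 + |4|·3^2 + |2|·3^3
  = 2 + 6 + 36 + 54 = 98.
This bounds M(r) := max_{|z|=r} |p(z)| from above; equality holds iff all terms c_k z^k can be made to align in phase at a single z on |z|=r.
Part (b). At z = 3 (real, on the circle |z| = r):
  p(3) = (2)·3^0 + (2)·3^1 + (4)·3^2 + (2)·3^3 = 98.
  |p(3)| = 98.
Since all nonzero coefficients share the same sign, |p(3)| = 98 = M_tri(3); the triangle bound is attained at z = 3, so in fact M(r) = 98.

M_tri(3) = 98; |p(3)| = 98; equality at z=3: yes.


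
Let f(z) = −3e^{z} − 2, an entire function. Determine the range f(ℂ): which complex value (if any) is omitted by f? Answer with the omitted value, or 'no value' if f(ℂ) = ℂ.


Little Picard bounds the complement of f(ℂ) to at most one point.
e^{z} is never zero on ℂ, so -3·e^{z} takes every value in ℂ ∖ {0}. Adding -2 shifts the range to ℂ ∖ {-2}. Thus f omits exactly the value -2.

Omitted value: -2.


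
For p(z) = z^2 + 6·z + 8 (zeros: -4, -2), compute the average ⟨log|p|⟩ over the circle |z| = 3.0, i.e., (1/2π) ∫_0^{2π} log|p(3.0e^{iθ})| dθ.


Zeros: -4, -2; r = 3.0.
Inside |z| < r: -2. Outside (|z| ≥ r): -4.
p(0) = 8, so log|p(0)| = log(8) = 2.0794.
Apply Jensen: I(r) = log|p(0)| + Σ_k log(r/|z_k|), summed over zeros inside |z| < r.
  log(r/|z_k|) for z_k = -2: log(3.0/2) = 0.4055
  Outside zeros (-4) contribute nothing to the Jensen sum.
Sum over inside zeros: 0.4055.
I(r) = log|p(0)| + (inside sum) = 2.0794 + 0.4055 = 2.4849.
Note: since some zeros are outside |z| ≤ r, the simplified n·log(r) form does NOT apply — only the inside zeros contribute.

I(r) ≈ 2.4849.


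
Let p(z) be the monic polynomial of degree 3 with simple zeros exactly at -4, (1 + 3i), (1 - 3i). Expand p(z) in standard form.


The polynomial is p(z) = ∏_{α ∈ S} (z − α), where S = {-4, (1 + 3i), (1 - 3i)}.
Expanding the product yields: p(z) = z^3 + 2·z^2 + 2·z + 40.
Note conjugate pairs combine to real quadratics: (z − (1+3i))(z − (1−3i)) = z² − 2z + 10.
The resulting polynomial has degree 3 and real coefficients as required.

p(z) = z^3 + 2·z^2 + 2·z + 40.


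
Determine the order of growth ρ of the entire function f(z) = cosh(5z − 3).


cosh(w) is a linear combination of e^{iw} and e^{−iw} (or e^w, e^{−w} in the hyperbolic case), so |cosh(w)| ≤ e^{|w|}. With w = 5z − 3, |w| ≤ 5|z| + 3 = 5r + 3 on |z| = r, giving M(r) ≤ e^{5r + 3}, so ρ ≤ 1. On a suitable ray (z = it for sin/cos; z = t for sinh/cosh, t real → ∞), |cosh(5z − 3)| grows like e^{5|t|}/2, so ρ ≥ 1. Hence ρ = 1.
Therefore ρ = 1.

Order ρ = 1.


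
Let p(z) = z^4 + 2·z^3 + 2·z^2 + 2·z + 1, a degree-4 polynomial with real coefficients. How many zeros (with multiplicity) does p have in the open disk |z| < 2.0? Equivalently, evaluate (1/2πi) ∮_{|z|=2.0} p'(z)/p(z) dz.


The zeros of p are: -1, (0 + 1i), (0 - 1i), -1.
Their magnitudes are: 1, 1, 1, 1.
Zeros with |z| < R = 2.0: -1, (0 + 1i), (0 - 1i), -1.
Count = 4.
By the argument principle, (1/2πi) ∮_{|z|=R} p'(z)/p(z) dz equals exactly this count.

Number of zeros inside |z| < 2.0: 4.


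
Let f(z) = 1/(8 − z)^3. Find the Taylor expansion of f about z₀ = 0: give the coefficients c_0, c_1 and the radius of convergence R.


Let w = z − z₀, so z = z₀ + w.
Then 8 − z = 8 − (z₀ + w) = (8 − z₀) − w = 8 − w.
f(z) = 1/(8 − w)^3 = (1/(8)^3) · (1 − w/(8))^{−3}.
By the binomial series (1−u)^{−3} = Σ_{n≥0} C(n+2, 2) u^n for |u|<1, with u = w/(8):
  c_n = C(n+2, 2) / (8)^(n+3).
  c_0 = 1/(8)^3 = 1/512.
  c_1 = 3/(8)^4 = 3/4096.
The series is valid for |w/d| < 1, i.e. |z − z₀| < |d|.
Radius of convergence: R = |8 − z₀| = |8| = 8 (distance from z₀ to the singularity z = 8).

c_0 = 1/512, c_1 = 3/4096; R = 8.


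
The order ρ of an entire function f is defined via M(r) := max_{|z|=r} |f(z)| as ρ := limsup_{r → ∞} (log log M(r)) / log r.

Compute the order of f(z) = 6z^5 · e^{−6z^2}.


M(r) = max_{|z|=r} |6|·|z|^5·|e^{−6z^2}| = 6·r^5 · e^{6r^2} (the factors attain their maxima compatibly on |z|=r). Then log M(r) = log 6 + 5·log r + 6r^2, dominated by the last term, so log log M(r) ~ 2·log r. The polynomial factor 6z^5 contributes only a log r term and does not affect the order. ρ = 2.
Therefore ρ = 2.

Order ρ = 2.


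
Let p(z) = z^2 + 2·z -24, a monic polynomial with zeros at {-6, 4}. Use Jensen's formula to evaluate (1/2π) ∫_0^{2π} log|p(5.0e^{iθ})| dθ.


Zeros: -6, 4; r = 5.0.
Inside |z| < r: 4. Outside (|z| ≥ r): -6.
p(0) = -24, so log|p(0)| = log(24) = 3.1781.
Apply Jensen: I(r) = log|p(0)| + Σ_k log(r/|z_k|), summed over zeros inside |z| < r.
  log(r/|z_k|) for z_k = 4: log(5.0/4) = 0.2231
  Outside zeros (-6) contribute nothing to the Jensen sum.
Sum over inside zeros: 0.2231.
I(r) = log|p(0)| + (inside sum) = 3.1781 + 0.2231 = 3.4012.
Note: since some zeros are outside |z| ≤ r, the simplified n·log(r) form does NOT apply — only the inside zeros contribute.

I(r) ≈ 3.4012.


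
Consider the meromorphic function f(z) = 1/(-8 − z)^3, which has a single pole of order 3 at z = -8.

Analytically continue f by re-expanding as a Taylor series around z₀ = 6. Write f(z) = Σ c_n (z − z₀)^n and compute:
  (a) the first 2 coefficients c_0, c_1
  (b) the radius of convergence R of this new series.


Let w = z − z₀, so z = z₀ + w.
Then -8 − z = -8 − (z₀ + w) = (-8 − z₀) − w = -14 − w.
f(z) = 1/(-14 − w)^3 = (1/(-14)^3) · (1 − w/(-14))^{−3}.
By the binomial series (1−u)^{−3} = Σ_{n≥0} C(n+2, 2) u^n for |u|<1, with u = w/(-14):
  c_n = C(n+2, 2) / (-14)^(n+3).
  c_0 = 1/(-14)^3 = -1/2744.
  c_1 = 3/(-14)^4 = 3/38416.
The series is valid for |w/d| < 1, i.e. |z − z₀| < |d|.
Radius of convergence: R = |-8 − z₀| = |-14| = 14 (distance from z₀ to the singularity z = -8).

c_0 = -1/2744, c_1 = 3/38416; R = 14.


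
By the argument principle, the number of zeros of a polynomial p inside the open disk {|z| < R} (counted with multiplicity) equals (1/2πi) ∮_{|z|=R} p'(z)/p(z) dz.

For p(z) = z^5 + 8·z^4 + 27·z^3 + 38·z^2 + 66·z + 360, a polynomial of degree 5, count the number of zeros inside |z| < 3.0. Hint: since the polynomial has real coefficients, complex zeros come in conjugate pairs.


The zeros of p are: (1 + 2i), (1 - 2i), -4, (-3 + 3i), (-3 - 3i).
Their magnitudes are: 2.236, 2.236, 4, 4.243, 4.243.
Zeros with |z| < R = 3.0: (1 + 2i), (1 - 2i).
Count = 2.
By the argument principle, (1/2πi) ∮_{|z|=R} p'(z)/p(z) dz equals exactly this count.

Number of zeros inside |z| < 3.0: 2.


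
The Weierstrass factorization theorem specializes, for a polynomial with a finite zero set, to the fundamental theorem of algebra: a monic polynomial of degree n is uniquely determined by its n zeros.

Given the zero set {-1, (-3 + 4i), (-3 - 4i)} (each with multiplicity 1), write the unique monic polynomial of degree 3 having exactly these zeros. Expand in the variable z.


The polynomial is p(z) = ∏_{α ∈ S} (z − α), where S = {-1, (-3 + 4i), (-3 - 4i)}.
Expanding the product yields: p(z) = z^3 + 7·z^2 + 31·z + 25.
Note conjugate pairs combine to real quadratics: (z − (-3+4i))(z − (-3−4i)) = z² + 6z + 25.
The resulting polynomial has degree 3 and real coefficients as required.

p(z) = z^3 + 7·z^2 + 31·z + 25.


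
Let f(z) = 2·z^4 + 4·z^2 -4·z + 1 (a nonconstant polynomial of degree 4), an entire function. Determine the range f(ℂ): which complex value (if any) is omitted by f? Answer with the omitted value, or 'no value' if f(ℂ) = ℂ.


Little Picard bounds the complement of f(ℂ) to at most one point.
For every w ∈ ℂ, the equation p(z) − w = 0 is a nonconstant polynomial in z and hence has at least one root by the fundamental theorem of algebra. So p is surjective onto ℂ, omitting no value.

Omitted value: no value.


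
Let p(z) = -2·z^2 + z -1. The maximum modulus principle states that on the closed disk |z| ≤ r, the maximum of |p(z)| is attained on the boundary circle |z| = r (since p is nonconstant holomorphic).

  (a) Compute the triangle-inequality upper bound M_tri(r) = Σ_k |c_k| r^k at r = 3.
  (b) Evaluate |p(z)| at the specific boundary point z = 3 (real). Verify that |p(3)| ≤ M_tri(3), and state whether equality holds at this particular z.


Coefficients: c_0 = -1, c_1 = 1, c_2 = -2. Radius r = 3.
Part (a). Triangle bound: M_tri(r) = Σ_k |c_k| r^k
  = |-1|·3^0 + |1|·3^1 + |-2|·3^2
  = 1 + 3 + 18 = 22.
This bounds M(r) := max_{|z|=r} |p(z)| from above; equality holds iff all terms c_k z^k can be made to align in phase at a single z on |z|=r.
Part (b). At z = 3 (real, on the circle |z| = r):
  p(3) = (-1)·3^0 + (1)·3^1 + (-2)·3^2 = -16.
  |p(3)| = 16.
Check: |p(3)| = 16 ≤ 22 = M_tri(3). ✓ Equality does not hold at z = 3 (the coefficients have mixed signs, so the terms do not all align in phase there).

M_tri(3) = 22; |p(3)| = 16; equality at z=3: no.


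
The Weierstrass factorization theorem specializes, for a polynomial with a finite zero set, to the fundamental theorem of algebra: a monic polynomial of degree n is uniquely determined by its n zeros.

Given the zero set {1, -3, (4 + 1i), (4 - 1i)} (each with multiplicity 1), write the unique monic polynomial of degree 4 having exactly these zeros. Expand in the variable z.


The polynomial is p(z) = ∏_{α ∈ S} (z − α), where S = {1, -3, (4 + 1i), (4 - 1i)}.
Expanding the product yields: p(z) = z^4 -6·z^3 -2·z^2 + 58·z -51.
Note conjugate pairs combine to real quadratics: (z − (4+1i))(z − (4−1i)) = z² − 8z + 17.
The resulting polynomial has degree 4 and real coefficients as required.

p(z) = z^4 -6·z^3 -2·z^2 + 58·z -51.


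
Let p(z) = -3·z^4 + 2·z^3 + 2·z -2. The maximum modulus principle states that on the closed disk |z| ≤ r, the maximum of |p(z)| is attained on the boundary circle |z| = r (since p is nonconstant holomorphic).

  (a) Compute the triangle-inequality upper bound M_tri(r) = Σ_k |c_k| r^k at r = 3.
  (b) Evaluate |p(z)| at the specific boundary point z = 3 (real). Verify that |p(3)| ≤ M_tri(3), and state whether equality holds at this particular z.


Coefficients: c_0 = -2, c_1 = 2, c_2 = 0, c_3 = 2, c_4 = -3. Radius r = 3.
Part (a). Triangle bound: M_tri(r) = Σ_k |c_k| r^k
  = |-2|·3^0 + |2|·3^1 + |0|·3^2 + |2|·3^3 + |-3|·3^4
  = 2 + 6 + 0 + 54 + 243 = 305.
This bounds M(r) := max_{|z|=r} |p(z)| from above; equality holds iff all terms c_k z^k can be made to align in phase at a single z on |z|=r.
Part (b). At z = 3 (real, on the circle |z| = r):
  p(3) = (-2)·3^0 + (2)·3^1 + (0)·3^2 + (2)·3^3 + (-3)·3^4 = -185.
  |p(3)| = 185.
Check: |p(3)| = 185 ≤ 305 = M_tri(3). ✓ Equality does not hold at z = 3 (the coefficients have mixed signs, so the terms do not all align in phase there).

M_tri(3) = 305; |p(3)| = 185; equality at z=3: no.


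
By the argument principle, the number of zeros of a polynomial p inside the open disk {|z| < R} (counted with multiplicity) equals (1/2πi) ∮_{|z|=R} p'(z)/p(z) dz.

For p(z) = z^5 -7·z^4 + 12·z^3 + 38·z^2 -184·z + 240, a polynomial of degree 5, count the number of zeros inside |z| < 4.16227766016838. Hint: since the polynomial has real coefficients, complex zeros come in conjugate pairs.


The zeros of p are: -3, (2 + 2i), (2 - 2i), (3 + 1i), (3 - 1i).
Their magnitudes are: 3, 2.828, 2.828, 3.162, 3.162.
Zeros with |z| < R = 4.16227766016838: -3, (2 + 2i), (2 - 2i), (3 + 1i), (3 - 1i).
Count = 5.
By the argument principle, (1/2πi) ∮_{|z|=R} p'(z)/p(z) dz equals exactly this count.

Number of zeros inside |z| < 4.16227766016838: 5.


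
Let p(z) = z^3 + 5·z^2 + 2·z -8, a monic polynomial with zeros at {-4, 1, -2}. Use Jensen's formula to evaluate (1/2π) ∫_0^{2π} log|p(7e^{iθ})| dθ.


Zeros: -4, -2, 1; r = 7.
Inside |z| < r: -4, -2, 1. Outside (|z| ≥ r): ∅.
p(0) = -8, so log|p(0)| = log(8) = 2.0794.
Apply Jensen: I(r) = log|p(0)| + Σ_k log(r/|z_k|), summed over zeros inside |z| < r.
  log(r/|z_k|) for z_k = -4: log(7/4) = 0.5596
  log(r/|z_k|) for z_k = 1: log(7/1) = 1.9459
  log(r/|z_k|) for z_k = -2: log(7/2) = 1.2528
Sum over inside zeros: 3.7583.
I(r) = log|p(0)| + (inside sum) = 2.0794 + 3.7583 = 5.8377.
Closed form (all zeros inside, monic): I(r) = n·log(r) = 3·log(7) = 5.8377. ✓

I(r) ≈ 5.8377.


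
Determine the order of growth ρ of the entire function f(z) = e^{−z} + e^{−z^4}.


Each summand is entire of order 1 and 4 respectively (as in the single-exponential case). The order of a sum is at most the max of the orders, so ρ ≤ 4. For the lower bound: on |z|=r choose arg z so that -1z^4 is real positive; then |e^{-1z^4}| = e^{1r^4} while |e^{-1z}| ≤ e^{1r^1} = o(e^{1r^4}). So |f| ≥ e^{1r^4}(1 − o(1)) and ρ ≥ 4. Hence ρ = max(1, 4) = 4.
Therefore ρ = 4.

Order ρ = 4.


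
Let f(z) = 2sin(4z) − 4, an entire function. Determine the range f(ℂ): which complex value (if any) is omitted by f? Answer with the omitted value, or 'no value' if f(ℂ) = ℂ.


Little Picard bounds the complement of f(ℂ) to at most one point.
sin is entire and surjective onto ℂ: for every w ∈ ℂ, sin(ζ) = w has a solution ζ ∈ ℂ (e.g., via the complex inverse arcsin). With ζ = 4z this gives z = ζ/(4). Then 2·sin(4z) takes every value in 2·ℂ = ℂ, and adding -4 is a bijection of ℂ. So f is surjective and omits no value. (Note: only on the real line is sin bounded by [−1, 1].)

Omitted value: no value.


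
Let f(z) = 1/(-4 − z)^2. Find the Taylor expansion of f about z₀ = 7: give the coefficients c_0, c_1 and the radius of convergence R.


Let w = z − z₀, so z = z₀ + w.
Then -4 − z = -4 − (z₀ + w) = (-4 − z₀) − w = -11 − w.
f(z) = 1/(-11 − w)^2 = (1/(-11)^2) · (1 − w/(-11))^{−2}.
By the binomial series (1−u)^{−2} = Σ_{n≥0} C(n+1, 1) u^n for |u|<1, with u = w/(-11):
  c_n = C(n+1, 1) / (-11)^(n+2).
  c_0 = 1/(-11)^2 = 1/121.
  c_1 = 2/(-11)^3 = -2/1331.
The series is valid for |w/d| < 1, i.e. |z − z₀| < |d|.
Radius of convergence: R = |-4 − z₀| = |-11| = 11 (distance from z₀ to the singularity z = -4).

c_0 = 1/121, c_1 = -2/1331; R = 11.


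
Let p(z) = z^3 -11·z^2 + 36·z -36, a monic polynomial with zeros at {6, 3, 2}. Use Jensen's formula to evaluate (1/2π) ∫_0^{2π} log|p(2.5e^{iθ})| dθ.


Zeros: 2, 3, 6; r = 2.5.
Inside |z| < r: 2. Outside (|z| ≥ r): 3, 6.
p(0) = -36, so log|p(0)| = log(36) = 3.5835.
Apply Jensen: I(r) = log|p(0)| + Σ_k log(r/|z_k|), summed over zeros inside |z| < r.
  log(r/|z_k|) for z_k = 2: log(2.5/2) = 0.2231
  Outside zeros (3, 6) contribute nothing to the Jensen sum.
Sum over inside zeros: 0.2231.
I(r) = log|p(0)| + (inside sum) = 3.5835 + 0.2231 = 3.8067.
Note: since some zeros are outside |z| ≤ r, the simplified n·log(r) form does NOT apply — only the inside zeros contribute.

I(r) ≈ 3.8067.


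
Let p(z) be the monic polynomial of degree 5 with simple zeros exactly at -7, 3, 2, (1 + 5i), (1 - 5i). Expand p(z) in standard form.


The polynomial is p(z) = ∏_{α ∈ S} (z − α), where S = {-7, 3, 2, (1 + 5i), (1 - 5i)}.
Expanding the product yields: p(z) = z^5 -7·z^3 + 152·z^2 -838·z + 1092.
Note conjugate pairs combine to real quadratics: (z − (1+5i))(z − (1−5i)) = z² − 2z + 26.
The resulting polynomial has degree 5 and real coefficients as required.

p(z) = z^5 -7·z^3 + 152·z^2 -838·z + 1092.


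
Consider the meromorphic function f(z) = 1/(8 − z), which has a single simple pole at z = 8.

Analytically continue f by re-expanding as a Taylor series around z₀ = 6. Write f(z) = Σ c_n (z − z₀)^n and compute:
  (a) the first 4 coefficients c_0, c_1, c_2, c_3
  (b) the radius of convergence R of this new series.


Let w = z − z₀, so z = z₀ + w.
Then 8 − z = 8 − (z₀ + w) = (8 − z₀) − w = 2 − w.
f(z) = 1/(2 − w) = (1/(2)) · 1/(1 − w/(2)) = Σ_{n≥0} w^n / (2)^(n+1).
So c_n = 1/(2)^(n+1):
  c_0 = 1/(2)^1 = 1/2.
  c_1 = 1/(2)^2 = 1/4.
  c_2 = 1/(2)^3 = 1/8.
  c_3 = 1/(2)^4 = 1/16.
The series is valid for |w/d| < 1, i.e. |z − z₀| < |d|.
Radius of convergence: R = |8 − z₀| = |2| = 2 (distance from z₀ to the singularity z = 8).

c_0 = 1/2, c_1 = 1/4, c_2 = 1/8, c_3 = 1/16; R = 2.


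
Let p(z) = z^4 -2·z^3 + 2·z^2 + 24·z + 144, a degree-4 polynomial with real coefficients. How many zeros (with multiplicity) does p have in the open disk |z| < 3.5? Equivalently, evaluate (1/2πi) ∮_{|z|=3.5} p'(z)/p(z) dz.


The zeros of p are: (-2 + 2i), (-2 - 2i), (3 + 3i), (3 - 3i).
Their magnitudes are: 2.828, 2.828, 4.243, 4.243.
Zeros with |z| < R = 3.5: (-2 + 2i), (-2 - 2i).
Count = 2.
By the argument principle, (1/2πi) ∮_{|z|=R} p'(z)/p(z) dz equals exactly this count.

Number of zeros inside |z| < 3.5: 2.


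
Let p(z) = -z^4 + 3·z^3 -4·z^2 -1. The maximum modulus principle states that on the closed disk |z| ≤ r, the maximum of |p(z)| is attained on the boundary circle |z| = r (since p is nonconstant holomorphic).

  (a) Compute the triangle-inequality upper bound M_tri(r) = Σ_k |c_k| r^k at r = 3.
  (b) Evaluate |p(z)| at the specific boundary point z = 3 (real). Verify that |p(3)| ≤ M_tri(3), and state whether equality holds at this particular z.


Coefficients: c_0 = -1, c_1 = 0, c_2 = -4, c_3 = 3, c_4 = -1. Radius r = 3.
Part (a). Triangle bound: M_tri(r) = Σ_k |c_k| r^k
  = |-1|·3^0 + |0|·3^1 + |-4|·3^2 + |3|·3^3 + |-1|·3^4
  = 1 + 0 + 36 + 81 + 81 = 199.
This bounds M(r) := max_{|z|=r} |p(z)| from above; equality holds iff all terms c_k z^k can be made to align in phase at a single z on |z|=r.
Part (b). At z = 3 (real, on the circle |z| = r):
  p(3) = (-1)·3^0 + (0)·3^1 + (-4)·3^2 + (3)·3^3 + (-1)·3^4 = -37.
  |p(3)| = 37.
Check: |p(3)| = 37 ≤ 199 = M_tri(3). ✓ Equality does not hold at z = 3 (the coefficients have mixed signs, so the terms do not all align in phase there).

M_tri(3) = 199; |p(3)| = 37; equality at z=3: no.


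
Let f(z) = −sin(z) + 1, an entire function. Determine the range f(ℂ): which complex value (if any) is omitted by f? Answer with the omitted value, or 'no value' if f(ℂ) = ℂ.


Little Picard bounds the complement of f(ℂ) to at most one point.
sin is entire and surjective onto ℂ: for every w ∈ ℂ, sin(ζ) = w has a solution ζ ∈ ℂ (e.g., via the complex inverse arcsin). With ζ = z this gives z = ζ/(1). Then -1·sin(z) takes every value in -1·ℂ = ℂ, and adding 1 is a bijection of ℂ. So f is surjective and omits no value. (Note: only on the real line is sin bounded by [−1, 1].)

Omitted value: no value.


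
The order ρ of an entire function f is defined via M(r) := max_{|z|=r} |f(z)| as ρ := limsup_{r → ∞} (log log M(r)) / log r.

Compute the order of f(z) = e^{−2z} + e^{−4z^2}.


Each summand is entire of order 1 and 2 respectively (as in the single-exponential case). The order of a sum is at most the max of the orders, so ρ ≤ 2. For the lower bound: on |z|=r choose arg z so that -4z^2 is real positive; then |e^{-4z^2}| = e^{4r^2} while |e^{-2z}| ≤ e^{2r^1} = o(e^{4r^2}). So |f| ≥ e^{4r^2}(1 − o(1)) and ρ ≥ 2. Hence ρ = max(1, 2) = 2.
Therefore ρ = 2.

Order ρ = 2.


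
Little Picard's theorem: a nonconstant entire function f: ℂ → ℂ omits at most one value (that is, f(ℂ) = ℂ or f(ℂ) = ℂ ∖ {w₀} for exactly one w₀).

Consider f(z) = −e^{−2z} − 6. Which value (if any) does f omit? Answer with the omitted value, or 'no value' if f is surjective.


Little Picard bounds the complement of f(ℂ) to at most one point.
e^{−2z} is never zero on ℂ, so -1·e^{−2z} takes every value in ℂ ∖ {0}. Adding -6 shifts the range to ℂ ∖ {-6}. Thus f omits exactly the value -6.

Omitted value: -6.


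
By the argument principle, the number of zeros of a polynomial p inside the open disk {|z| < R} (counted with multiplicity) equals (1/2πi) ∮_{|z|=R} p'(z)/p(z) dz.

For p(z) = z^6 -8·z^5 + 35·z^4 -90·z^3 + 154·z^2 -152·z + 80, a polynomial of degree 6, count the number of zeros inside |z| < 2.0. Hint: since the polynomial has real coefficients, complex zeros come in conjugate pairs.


The zeros of p are: (2 + 2i), (2 - 2i), (1 + 2i), (1 - 2i), (1 + 1i), (1 - 1i).
Their magnitudes are: 2.828, 2.828, 2.236, 2.236, 1.414, 1.414.
Zeros with |z| < R = 2.0: (1 + 1i), (1 - 1i).
Count = 2.
By the argument principle, (1/2πi) ∮_{|z|=R} p'(z)/p(z) dz equals exactly this count.

Number of zeros inside |z| < 2.0: 2.


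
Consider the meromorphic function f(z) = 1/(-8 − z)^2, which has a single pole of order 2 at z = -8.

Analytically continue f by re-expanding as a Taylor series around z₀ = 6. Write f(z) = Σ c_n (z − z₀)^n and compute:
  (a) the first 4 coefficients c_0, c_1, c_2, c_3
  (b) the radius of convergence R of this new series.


Let w = z − z₀, so z = z₀ + w.
Then -8 − z = -8 − (z₀ + w) = (-8 − z₀) − w = -14 − w.
f(z) = 1/(-14 − w)^2 = (1/(-14)^2) · (1 − w/(-14))^{−2}.
By the binomial series (1−u)^{−2} = Σ_{n≥0} C(n+1, 1) u^n for |u|<1, with u = w/(-14):
  c_n = C(n+1, 1) / (-14)^(n+2).
  c_0 = 1/(-14)^2 = 1/196.
  c_1 = 2/(-14)^3 = -1/1372.
  c_2 = 3/(-14)^4 = 3/38416.
  c_3 = 4/(-14)^5 = -1/134456.
The series is valid for |w/d| < 1, i.e. |z − z₀| < |d|.
Radius of convergence: R = |-8 − z₀| = |-14| = 14 (distance from z₀ to the singularity z = -8).

c_0 = 1/196, c_1 = -1/1372, c_2 = 3/38416, c_3 = -1/134456; R = 14.


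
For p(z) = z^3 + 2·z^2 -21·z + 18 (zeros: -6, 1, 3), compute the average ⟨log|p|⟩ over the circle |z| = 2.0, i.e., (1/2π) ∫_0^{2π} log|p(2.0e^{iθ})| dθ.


Zeros: -6, 1, 3; r = 2.0.
Inside |z| < r: 1. Outside (|z| ≥ r): -6, 3.
p(0) = 18, so log|p(0)| = log(18) = 2.8904.
Apply Jensen: I(r) = log|p(0)| + Σ_k log(r/|z_k|), summed over zeros inside |z| < r.
  log(r/|z_k|) for z_k = 1: log(2.0/1) = 0.6931
  Outside zeros (-6, 3) contribute nothing to the Jensen sum.
Sum over inside zeros: 0.6931.
I(r) = log|p(0)| + (inside sum) = 2.8904 + 0.6931 = 3.5835.
Note: since some zeros are outside |z| ≤ r, the simplified n·log(r) form does NOT apply — only the inside zeros contribute.

I(r) ≈ 3.5835.


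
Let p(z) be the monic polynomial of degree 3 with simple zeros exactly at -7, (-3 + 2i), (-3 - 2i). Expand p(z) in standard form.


The polynomial is p(z) = ∏_{α ∈ S} (z − α), where S = {-7, (-3 + 2i), (-3 - 2i)}.
Expanding the product yields: p(z) = z^3 + 13·z^2 + 55·z + 91.
Note conjugate pairs combine to real quadratics: (z − (-3+2i))(z − (-3−2i)) = z² + 6z + 13.
The resulting polynomial has degree 3 and real coefficients as required.

p(z) = z^3 + 13·z^2 + 55·z + 91.


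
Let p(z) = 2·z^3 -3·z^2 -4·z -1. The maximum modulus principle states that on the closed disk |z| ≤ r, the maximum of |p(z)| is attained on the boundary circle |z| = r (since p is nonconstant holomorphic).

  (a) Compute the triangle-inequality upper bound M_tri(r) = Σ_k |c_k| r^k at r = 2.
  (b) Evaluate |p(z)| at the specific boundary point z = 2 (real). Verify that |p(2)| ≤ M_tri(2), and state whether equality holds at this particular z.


Coefficients: c_0 = -1, c_1 = -4, c_2 = -3, c_3 = 2. Radius r = 2.
Part (a). Triangle bound: M_tri(r) = Σ_k |c_k| r^k
  = |-1|·2^0 + |-4|·2^1 + |-3|·2^2 + |2|·2^3
  = 1 + 8 + 12 + 16 = 37.
This bounds M(r) := max_{|z|=r} |p(z)| from above; equality holds iff all terms c_k z^k can be made to align in phase at a single z on |z|=r.
Part (b). At z = 2 (real, on the circle |z| = r):
  p(2) = (-1)·2^0 + (-4)·2^1 + (-3)·2^2 + (2)·2^3 = -5.
  |p(2)| = 5.
Check: |p(2)| = 5 ≤ 37 = M_tri(2). ✓ Equality does not hold at z = 2 (the coefficients have mixed signs, so the terms do not all align in phase there).

M_tri(2) = 37; |p(2)| = 5; equality at z=2: no.
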